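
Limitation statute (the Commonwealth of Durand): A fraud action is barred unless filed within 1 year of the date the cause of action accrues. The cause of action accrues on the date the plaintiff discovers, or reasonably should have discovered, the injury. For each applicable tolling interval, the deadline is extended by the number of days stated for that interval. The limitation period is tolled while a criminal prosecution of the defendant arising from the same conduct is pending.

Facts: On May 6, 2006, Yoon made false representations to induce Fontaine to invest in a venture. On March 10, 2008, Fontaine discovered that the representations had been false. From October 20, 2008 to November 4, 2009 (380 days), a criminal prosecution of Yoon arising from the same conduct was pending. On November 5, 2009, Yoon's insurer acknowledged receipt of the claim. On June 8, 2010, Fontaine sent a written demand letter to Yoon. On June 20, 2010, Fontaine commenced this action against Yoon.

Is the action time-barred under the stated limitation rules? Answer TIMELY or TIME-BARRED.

The claim did not accrue until Fontaine discovered the injury on March 10, 2008; the May 6, 2006 act date does not start the clock under the stated rule.
The untolled deadline — 1 year after March 10, 2008 — is March 10, 2009.
The period was tolled for 380 days by the pending criminal prosecution (October 20, 2008 to November 4, 2009), pushing the deadline to March 25, 2010.
Nothing else in the chronology tolls or restarts the period.
Fontaine filed on June 20, 2010, after the March 25, 2010 deadline, so the action is time-barred.

TIME-BARRED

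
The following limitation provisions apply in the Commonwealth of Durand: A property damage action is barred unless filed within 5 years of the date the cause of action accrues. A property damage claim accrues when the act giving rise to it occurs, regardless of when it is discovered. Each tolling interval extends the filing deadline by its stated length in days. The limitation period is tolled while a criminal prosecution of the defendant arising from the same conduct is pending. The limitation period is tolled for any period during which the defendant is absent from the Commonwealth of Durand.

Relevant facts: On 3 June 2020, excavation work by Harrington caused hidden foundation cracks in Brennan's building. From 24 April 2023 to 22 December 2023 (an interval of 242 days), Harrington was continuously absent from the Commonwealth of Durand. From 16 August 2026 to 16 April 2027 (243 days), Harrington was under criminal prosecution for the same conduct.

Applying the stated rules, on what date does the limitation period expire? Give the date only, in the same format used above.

The limitation period began to run on 3 June 2020.
Adding the 5 years base period to 3 June 2020 gives a deadline of 3 June 2025, before any tolling.
The defendant's absence from the jurisdiction from 24 April 2023 to 22 December 2023 tolled the period for 242 days, extending the deadline to 31 January 2026.
The pending criminal prosecution from 16 August 2026 to 16 April 2027 began after the period had already run on 31 January 2026, so it has no tolling effect.

31 January 2026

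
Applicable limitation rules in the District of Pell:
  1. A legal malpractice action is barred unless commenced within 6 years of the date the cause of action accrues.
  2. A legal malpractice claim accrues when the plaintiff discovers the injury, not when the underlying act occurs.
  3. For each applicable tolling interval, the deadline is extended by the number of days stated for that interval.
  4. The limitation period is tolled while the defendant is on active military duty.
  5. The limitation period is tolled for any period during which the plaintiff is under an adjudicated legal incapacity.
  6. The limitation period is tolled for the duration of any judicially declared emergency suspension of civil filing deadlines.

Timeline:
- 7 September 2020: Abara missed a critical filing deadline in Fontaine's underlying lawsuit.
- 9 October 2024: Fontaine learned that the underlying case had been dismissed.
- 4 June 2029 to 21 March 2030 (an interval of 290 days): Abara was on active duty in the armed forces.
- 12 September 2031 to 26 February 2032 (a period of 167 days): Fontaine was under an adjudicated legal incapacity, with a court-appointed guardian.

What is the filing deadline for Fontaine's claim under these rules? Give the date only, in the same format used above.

Accrual is tied to discovery, so the period began on 9 October 2024 rather than on 7 September 2020 when the act occurred.
The untolled deadline — 6 years after 9 October 2024 — is 9 October 2030.
Because the defendant's active military service ran from 4 June 2029 to 21 March 2030, the deadline is extended by 290 days to 26 July 2031.
By the time the plaintiff's legal incapacity began on 12 September 2031, the limitation period had already expired on 26 July 2031; that interval cannot revive it.

26 July 2031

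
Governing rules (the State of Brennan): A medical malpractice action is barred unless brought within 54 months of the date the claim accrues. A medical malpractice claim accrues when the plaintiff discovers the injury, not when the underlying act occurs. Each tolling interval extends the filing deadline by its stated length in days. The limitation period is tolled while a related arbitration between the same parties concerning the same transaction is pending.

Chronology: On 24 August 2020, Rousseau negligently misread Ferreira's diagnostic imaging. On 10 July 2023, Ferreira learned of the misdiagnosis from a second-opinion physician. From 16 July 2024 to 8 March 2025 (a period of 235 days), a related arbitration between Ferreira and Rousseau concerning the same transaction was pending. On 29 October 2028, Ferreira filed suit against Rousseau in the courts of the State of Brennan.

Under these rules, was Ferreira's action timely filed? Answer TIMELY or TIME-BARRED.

Accrual is tied to discovery, so the period began on 10 July 2023 rather than on 24 August 2020 when the act occurred.
Adding the 54 months base period to 10 July 2023 gives a deadline of 10 January 2028, before any tolling.
Because the pending related arbitration ran from 16 July 2024 to 8 March 2025, the deadline is extended by 235 days to 1 September 2028.
The 29 October 2028 filing falls after the 1 September 2028 deadline; the claim is time-barred.

TIME-BARRED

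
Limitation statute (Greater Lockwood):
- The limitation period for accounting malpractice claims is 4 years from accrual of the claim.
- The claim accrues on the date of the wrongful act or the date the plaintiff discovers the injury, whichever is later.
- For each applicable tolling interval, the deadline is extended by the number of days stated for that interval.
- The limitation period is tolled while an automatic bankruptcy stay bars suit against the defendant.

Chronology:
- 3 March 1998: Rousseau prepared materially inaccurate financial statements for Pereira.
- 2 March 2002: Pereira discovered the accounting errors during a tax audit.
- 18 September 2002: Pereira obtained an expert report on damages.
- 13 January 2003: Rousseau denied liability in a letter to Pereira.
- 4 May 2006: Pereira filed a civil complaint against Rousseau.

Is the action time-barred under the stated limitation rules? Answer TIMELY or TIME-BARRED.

TIME-BARRED

Because discovery on 2 March 2002 post-dates the 3 March 1998 act, accrual under the later-of rule falls on 2 March 2002.
Adding the 4 years base period to 2 March 2002 gives a deadline of 2 March 2006, before any tolling.
The other events in the timeline have no effect on the limitation period under the stated rules.
The 4 May 2006 filing falls after the 2 March 2006 deadline; the claim is time-barred.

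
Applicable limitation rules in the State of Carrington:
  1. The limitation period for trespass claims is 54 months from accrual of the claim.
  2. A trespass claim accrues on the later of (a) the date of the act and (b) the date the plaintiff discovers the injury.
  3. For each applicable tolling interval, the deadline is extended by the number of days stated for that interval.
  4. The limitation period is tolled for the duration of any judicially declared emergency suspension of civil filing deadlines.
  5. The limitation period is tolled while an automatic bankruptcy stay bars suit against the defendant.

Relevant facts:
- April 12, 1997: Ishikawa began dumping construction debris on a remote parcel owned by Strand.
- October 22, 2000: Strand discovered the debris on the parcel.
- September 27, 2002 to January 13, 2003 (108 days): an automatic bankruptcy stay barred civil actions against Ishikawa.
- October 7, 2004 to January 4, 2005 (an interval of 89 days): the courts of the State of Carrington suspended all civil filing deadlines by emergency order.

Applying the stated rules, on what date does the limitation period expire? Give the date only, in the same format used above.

November 5, 2005

Because discovery on October 22, 2000 post-dates the April 12, 1997 act, accrual under the later-of rule falls on October 22, 2000.
The untolled deadline — 54 months after October 22, 2000 — is April 22, 2005.
Because the automatic bankruptcy stay ran from September 27, 2002 to January 13, 2003, the deadline is extended by 108 days to August 8, 2005.
Because the emergency suspension of filing deadlines ran from October 7, 2004 to January 4, 2005, the deadline is extended by 89 days to November 5, 2005.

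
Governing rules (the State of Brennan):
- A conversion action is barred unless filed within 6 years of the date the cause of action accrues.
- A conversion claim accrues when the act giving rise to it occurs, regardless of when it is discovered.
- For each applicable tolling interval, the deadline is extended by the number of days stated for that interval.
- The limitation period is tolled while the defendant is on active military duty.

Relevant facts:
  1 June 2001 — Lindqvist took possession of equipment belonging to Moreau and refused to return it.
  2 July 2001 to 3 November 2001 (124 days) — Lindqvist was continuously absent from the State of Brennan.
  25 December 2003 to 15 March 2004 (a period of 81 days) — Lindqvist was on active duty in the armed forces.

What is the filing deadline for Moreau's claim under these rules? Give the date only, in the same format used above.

21 August 2007

The limitation period began to run on 1 June 2001.
6 years from 1 June 2001 is 1 June 2007.
The period was tolled for 81 days by the defendant's active military service (25 December 2003 to 15 March 2004), pushing the deadline to 21 August 2007.
The defendant's absence from the jurisdiction from 2 July 2001 to 3 November 2001 does not toll the period, because no stated rule makes the defendant's absence a tolling event.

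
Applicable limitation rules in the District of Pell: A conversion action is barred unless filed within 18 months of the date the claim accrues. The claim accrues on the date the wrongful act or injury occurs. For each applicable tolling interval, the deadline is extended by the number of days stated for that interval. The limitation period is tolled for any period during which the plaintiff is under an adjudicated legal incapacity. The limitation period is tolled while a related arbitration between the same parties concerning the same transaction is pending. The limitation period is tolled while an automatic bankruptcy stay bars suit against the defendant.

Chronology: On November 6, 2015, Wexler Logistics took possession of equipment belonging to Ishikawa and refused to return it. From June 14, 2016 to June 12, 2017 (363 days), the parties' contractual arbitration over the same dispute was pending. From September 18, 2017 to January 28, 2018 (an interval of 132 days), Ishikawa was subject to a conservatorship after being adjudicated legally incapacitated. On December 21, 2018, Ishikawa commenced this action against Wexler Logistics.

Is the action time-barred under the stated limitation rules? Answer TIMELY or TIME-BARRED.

TIME-BARRED

The claim accrued on November 6, 2015, when the wrongful act occurred.
18 months from November 6, 2015 is May 6, 2017.
Because the pending related arbitration ran from June 14, 2016 to June 12, 2017, the deadline is extended by 363 days to May 4, 2018.
Because the plaintiff's legal incapacity ran from September 18, 2017 to January 28, 2018, the deadline is extended by 132 days to September 13, 2018.
Filing on December 21, 2018 missed the September 13, 2018 deadline — the action is time-barred.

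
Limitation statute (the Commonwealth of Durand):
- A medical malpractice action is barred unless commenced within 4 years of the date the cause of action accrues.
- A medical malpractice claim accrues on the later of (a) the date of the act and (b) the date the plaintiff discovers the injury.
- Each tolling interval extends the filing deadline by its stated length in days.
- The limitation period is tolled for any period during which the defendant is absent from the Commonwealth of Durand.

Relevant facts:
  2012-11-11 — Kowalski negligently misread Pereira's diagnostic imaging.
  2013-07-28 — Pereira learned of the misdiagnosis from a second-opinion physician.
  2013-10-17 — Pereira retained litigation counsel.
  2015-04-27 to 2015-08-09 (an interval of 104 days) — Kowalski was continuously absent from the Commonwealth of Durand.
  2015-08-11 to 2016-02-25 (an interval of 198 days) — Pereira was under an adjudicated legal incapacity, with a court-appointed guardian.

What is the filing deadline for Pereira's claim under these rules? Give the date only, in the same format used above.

2017-11-09

Taking the later of the act (2012-11-11) and discovery (2013-07-28), the claim accrued on 2013-07-28.
4 years from 2013-07-28 is 2017-07-28.
Because the defendant's absence from the jurisdiction ran from 2015-04-27 to 2015-08-09, the deadline is extended by 104 days to 2017-11-09.
The plaintiff's legal incapacity from 2015-08-11 to 2016-02-25 does not toll the period, because no stated rule makes the plaintiff's incapacity a tolling event.
Nothing else in the chronology tolls or restarts the period.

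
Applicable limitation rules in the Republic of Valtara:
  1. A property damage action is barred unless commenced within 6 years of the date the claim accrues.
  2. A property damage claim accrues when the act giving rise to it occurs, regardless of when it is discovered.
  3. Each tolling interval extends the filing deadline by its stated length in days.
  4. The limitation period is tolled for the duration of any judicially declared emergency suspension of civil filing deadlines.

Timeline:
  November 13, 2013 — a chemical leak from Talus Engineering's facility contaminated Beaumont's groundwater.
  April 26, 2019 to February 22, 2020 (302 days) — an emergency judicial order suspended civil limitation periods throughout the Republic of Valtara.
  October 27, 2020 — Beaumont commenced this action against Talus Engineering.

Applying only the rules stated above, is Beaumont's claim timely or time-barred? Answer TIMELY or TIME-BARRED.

TIME-BARRED

The claim accrued on November 13, 2013, the date of the act.
The untolled deadline — 6 years after November 13, 2013 — is November 13, 2019.
The emergency suspension of filing deadlines from April 26, 2019 to February 22, 2020 tolled the period for 302 days, extending the deadline to September 10, 2020.
The October 27, 2020 filing falls after the September 10, 2020 deadline; the claim is time-barred.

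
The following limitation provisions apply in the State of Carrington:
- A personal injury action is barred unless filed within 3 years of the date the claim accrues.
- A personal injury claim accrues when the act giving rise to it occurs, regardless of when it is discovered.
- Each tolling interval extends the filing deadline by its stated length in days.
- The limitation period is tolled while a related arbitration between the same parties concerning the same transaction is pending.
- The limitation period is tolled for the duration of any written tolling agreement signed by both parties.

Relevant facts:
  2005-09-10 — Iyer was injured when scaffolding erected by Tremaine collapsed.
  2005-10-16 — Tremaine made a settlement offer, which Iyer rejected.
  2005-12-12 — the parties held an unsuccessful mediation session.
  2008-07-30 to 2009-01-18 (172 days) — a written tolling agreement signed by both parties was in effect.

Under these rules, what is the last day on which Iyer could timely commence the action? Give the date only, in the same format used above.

The claim accrued on 2005-09-10, when the wrongful act occurred.
The untolled deadline — 3 years after 2005-09-10 — is 2008-09-10.
Because the written tolling agreement ran from 2008-07-30 to 2009-01-18, the deadline is extended by 172 days to 2009-03-01.
The other events in the timeline have no effect on the limitation period under the stated rules.

2009-03-01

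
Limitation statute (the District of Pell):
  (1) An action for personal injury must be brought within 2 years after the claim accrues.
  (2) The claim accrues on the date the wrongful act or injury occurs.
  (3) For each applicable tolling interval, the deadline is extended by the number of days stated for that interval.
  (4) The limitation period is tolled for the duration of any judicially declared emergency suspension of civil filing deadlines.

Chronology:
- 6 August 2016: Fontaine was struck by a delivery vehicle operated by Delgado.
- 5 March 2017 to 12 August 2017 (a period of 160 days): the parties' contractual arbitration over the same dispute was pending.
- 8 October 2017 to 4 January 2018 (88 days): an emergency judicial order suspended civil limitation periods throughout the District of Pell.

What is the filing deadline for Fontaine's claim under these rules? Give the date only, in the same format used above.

2 November 2018

The limitation period began to run on 6 August 2016.
Adding the 2 years base period to 6 August 2016 gives a deadline of 6 August 2018, before any tolling.
Because the emergency suspension of filing deadlines ran from 8 October 2017 to 4 January 2018, the deadline is extended by 88 days to 2 November 2018.
No stated provision tolls the period for a pending arbitration, so the interval from 5 March 2017 to 12 August 2017 has no effect on the deadline.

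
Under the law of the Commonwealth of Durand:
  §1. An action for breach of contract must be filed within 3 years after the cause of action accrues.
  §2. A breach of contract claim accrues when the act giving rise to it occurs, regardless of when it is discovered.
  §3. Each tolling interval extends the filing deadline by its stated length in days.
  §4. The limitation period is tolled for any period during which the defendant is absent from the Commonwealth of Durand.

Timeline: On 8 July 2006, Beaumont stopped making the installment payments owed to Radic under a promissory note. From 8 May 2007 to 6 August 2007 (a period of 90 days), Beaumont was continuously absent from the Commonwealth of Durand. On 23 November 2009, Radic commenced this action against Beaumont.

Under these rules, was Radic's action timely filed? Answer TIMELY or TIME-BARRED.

TIME-BARRED

The cause of action accrued on 8 July 2006, the date of the act.
Adding the 3 years base period to 8 July 2006 gives a deadline of 8 July 2009, before any tolling.
The defendant's absence from the jurisdiction from 8 May 2007 to 6 August 2007 tolled the period for 90 days, extending the deadline to 6 October 2009.
The 23 November 2009 filing falls after the 6 October 2009 deadline; the claim is time-barred.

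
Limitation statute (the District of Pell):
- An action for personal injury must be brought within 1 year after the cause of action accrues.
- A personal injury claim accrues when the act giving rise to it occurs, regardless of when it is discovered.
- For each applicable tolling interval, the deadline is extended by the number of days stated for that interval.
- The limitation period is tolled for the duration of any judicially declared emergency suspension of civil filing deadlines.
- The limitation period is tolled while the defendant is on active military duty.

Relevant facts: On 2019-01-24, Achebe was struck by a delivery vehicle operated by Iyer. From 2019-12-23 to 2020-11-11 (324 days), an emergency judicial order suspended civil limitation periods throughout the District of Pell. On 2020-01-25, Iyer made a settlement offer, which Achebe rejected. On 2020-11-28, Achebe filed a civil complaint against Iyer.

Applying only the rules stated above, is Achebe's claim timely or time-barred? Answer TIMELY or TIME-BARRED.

The cause of action accrued on 2019-01-24, the date of the act.
Adding the 1 year base period to 2019-01-24 gives a deadline of 2020-01-24, before any tolling.
The period was tolled for 324 days by the emergency suspension of filing deadlines (2019-12-23 to 2020-11-11), pushing the deadline to 2020-12-13.
The other events in the timeline have no effect on the limitation period under the stated rules.
Achebe filed on 2020-11-28, before the 2020-12-13 deadline, so the action is timely.

TIMELY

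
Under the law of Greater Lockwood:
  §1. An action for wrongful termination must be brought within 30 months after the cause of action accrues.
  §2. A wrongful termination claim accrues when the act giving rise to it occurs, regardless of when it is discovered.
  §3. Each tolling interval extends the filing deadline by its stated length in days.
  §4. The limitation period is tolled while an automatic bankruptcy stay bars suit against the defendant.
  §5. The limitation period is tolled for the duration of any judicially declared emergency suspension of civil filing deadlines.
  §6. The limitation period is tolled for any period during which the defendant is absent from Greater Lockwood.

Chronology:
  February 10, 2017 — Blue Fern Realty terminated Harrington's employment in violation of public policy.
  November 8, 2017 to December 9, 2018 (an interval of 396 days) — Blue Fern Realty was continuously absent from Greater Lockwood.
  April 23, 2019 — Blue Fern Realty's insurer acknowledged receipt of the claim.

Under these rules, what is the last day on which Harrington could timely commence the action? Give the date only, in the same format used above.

September 9, 2020

The cause of action accrued on February 10, 2017, the date of the act.
30 months from February 10, 2017 is August 10, 2019.
Because the defendant's absence from the jurisdiction ran from November 8, 2017 to December 9, 2018, the deadline is extended by 396 days to September 9, 2020.
The other events in the timeline have no effect on the limitation period under the stated rules.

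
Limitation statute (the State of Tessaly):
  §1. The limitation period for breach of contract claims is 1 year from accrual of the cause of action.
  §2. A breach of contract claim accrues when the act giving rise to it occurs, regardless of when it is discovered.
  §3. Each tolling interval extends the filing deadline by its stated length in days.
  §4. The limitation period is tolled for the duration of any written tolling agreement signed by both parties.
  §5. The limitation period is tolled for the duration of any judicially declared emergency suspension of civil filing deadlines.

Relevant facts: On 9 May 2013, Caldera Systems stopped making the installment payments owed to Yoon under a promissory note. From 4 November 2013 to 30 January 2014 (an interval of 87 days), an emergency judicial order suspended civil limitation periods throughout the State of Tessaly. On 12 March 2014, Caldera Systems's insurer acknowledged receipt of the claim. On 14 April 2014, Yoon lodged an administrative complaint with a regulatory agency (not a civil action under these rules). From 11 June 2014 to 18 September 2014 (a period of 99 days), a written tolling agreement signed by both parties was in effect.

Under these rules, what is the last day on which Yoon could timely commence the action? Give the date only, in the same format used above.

11 November 2014

The limitation period began to run on 9 May 2013.
Adding the 1 year base period to 9 May 2013 gives a deadline of 9 May 2014, before any tolling.
The emergency suspension of filing deadlines from 4 November 2013 to 30 January 2014 tolled the period for 87 days, extending the deadline to 4 August 2014.
The written tolling agreement from 11 June 2014 to 18 September 2014 tolled the period for 99 days, extending the deadline to 11 November 2014.
The other events in the timeline have no effect on the limitation period under the stated rules.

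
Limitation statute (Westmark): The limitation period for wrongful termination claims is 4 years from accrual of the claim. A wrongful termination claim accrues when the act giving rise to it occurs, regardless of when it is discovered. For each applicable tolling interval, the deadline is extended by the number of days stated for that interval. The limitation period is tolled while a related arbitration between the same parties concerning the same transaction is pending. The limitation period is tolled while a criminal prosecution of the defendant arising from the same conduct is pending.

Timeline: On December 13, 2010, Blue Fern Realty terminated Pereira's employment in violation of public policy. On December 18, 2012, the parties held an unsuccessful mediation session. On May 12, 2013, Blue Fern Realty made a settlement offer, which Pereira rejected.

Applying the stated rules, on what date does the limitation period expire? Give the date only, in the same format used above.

The claim accrued on December 13, 2010, the date of the act.
The untolled deadline — 4 years after December 13, 2010 — is December 13, 2014.
The other events in the timeline have no effect on the limitation period under the stated rules.

December 13, 2014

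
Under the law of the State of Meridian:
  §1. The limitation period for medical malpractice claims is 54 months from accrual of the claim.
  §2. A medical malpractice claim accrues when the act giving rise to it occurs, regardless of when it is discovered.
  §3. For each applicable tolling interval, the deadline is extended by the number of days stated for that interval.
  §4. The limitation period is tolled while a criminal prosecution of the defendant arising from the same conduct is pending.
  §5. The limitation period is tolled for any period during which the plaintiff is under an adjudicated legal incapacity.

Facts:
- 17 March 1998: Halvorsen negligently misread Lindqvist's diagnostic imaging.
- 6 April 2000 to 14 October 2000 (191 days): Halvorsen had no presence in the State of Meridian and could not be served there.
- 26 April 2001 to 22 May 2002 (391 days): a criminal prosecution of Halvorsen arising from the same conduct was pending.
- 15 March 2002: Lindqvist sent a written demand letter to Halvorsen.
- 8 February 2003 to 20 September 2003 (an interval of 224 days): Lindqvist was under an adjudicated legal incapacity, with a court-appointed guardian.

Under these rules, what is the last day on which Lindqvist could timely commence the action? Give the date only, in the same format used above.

24 May 2004

The limitation period began to run on 17 March 1998.
Adding the 54 months base period to 17 March 1998 gives a deadline of 17 September 2002, before any tolling.
Because the pending criminal prosecution ran from 26 April 2001 to 22 May 2002, the deadline is extended by 391 days to 13 October 2003.
The period was tolled for 224 days by the plaintiff's legal incapacity (8 February 2003 to 20 September 2003), pushing the deadline to 24 May 2004.
The defendant's absence from the jurisdiction from 6 April 2000 to 14 October 2000 does not toll the period, because no stated rule makes the defendant's absence a tolling event.
The other events in the timeline have no effect on the limitation period under the stated rules.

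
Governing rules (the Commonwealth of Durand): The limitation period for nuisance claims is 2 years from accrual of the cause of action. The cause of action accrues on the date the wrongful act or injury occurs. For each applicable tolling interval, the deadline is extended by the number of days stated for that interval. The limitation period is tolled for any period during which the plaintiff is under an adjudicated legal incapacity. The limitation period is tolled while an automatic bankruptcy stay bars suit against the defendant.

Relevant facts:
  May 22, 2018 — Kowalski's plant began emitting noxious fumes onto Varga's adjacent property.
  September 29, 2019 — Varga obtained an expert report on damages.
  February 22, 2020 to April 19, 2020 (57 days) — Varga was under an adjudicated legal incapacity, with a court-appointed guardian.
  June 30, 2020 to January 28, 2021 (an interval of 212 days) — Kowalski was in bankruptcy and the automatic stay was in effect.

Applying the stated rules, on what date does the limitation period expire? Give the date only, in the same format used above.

The claim accrued on May 22, 2018, when the wrongful act occurred.
Adding the 2 years base period to May 22, 2018 gives a deadline of May 22, 2020, before any tolling.
The plaintiff's legal incapacity from February 22, 2020 to April 19, 2020 tolled the period for 57 days, extending the deadline to July 18, 2020.
The period was tolled for 212 days by the automatic bankruptcy stay (June 30, 2020 to January 28, 2021), pushing the deadline to February 15, 2021.
Nothing else in the chronology tolls or restarts the period.

February 15, 2021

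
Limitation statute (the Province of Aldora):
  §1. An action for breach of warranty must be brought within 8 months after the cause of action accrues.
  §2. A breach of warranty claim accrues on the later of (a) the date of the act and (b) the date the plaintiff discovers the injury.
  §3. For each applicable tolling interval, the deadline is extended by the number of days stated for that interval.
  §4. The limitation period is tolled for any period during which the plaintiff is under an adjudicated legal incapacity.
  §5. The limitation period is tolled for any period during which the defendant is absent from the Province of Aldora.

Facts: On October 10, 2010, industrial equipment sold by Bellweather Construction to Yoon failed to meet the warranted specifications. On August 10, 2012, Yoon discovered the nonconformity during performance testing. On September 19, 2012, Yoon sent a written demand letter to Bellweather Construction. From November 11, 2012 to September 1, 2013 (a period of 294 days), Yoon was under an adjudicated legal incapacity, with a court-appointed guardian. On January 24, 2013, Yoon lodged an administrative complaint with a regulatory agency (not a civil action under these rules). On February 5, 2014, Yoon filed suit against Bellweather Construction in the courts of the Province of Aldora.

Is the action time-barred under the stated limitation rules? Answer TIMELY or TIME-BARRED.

TIME-BARRED

Because discovery on August 10, 2012 post-dates the October 10, 2010 act, accrual under the later-of rule falls on August 10, 2012.
The untolled deadline — 8 months after August 10, 2012 — is April 10, 2013.
The plaintiff's legal incapacity from November 11, 2012 to September 1, 2013 tolled the period for 294 days, extending the deadline to January 29, 2014.
The other events in the timeline have no effect on the limitation period under the stated rules.
The February 5, 2014 filing falls after the January 29, 2014 deadline; the claim is time-barred.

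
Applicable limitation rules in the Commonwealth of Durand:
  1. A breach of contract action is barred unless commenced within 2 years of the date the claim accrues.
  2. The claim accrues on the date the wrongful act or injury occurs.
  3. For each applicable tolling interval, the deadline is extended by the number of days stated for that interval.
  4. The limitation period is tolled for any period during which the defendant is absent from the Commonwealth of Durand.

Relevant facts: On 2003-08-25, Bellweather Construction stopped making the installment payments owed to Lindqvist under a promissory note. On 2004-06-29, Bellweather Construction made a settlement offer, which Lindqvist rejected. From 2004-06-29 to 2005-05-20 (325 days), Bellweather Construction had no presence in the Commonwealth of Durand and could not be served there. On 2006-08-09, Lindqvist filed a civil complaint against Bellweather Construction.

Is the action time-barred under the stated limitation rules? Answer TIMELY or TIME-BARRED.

The claim accrued on 2003-08-25, the date of the act.
Adding the 2 years base period to 2003-08-25 gives a deadline of 2005-08-25, before any tolling.
The defendant's absence from the jurisdiction from 2004-06-29 to 2005-05-20 tolled the period for 325 days, extending the deadline to 2006-07-16.
The other events in the timeline have no effect on the limitation period under the stated rules.
Lindqvist filed on 2006-08-09, after the 2006-07-16 deadline, so the action is time-barred.

TIME-BARRED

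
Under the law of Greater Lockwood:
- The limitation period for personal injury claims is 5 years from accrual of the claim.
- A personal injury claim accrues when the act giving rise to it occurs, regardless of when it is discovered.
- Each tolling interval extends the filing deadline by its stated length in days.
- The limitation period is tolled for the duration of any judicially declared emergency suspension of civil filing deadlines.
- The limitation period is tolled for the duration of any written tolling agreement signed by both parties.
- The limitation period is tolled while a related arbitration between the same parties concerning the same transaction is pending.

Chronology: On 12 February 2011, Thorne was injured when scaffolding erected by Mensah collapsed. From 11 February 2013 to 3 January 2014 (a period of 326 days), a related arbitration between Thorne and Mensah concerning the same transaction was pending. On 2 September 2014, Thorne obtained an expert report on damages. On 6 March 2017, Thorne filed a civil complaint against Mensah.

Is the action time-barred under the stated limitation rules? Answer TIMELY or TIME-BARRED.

The claim accrued on 12 February 2011, when the wrongful act occurred.
The untolled deadline — 5 years after 12 February 2011 — is 12 February 2016.
The period was tolled for 326 days by the pending related arbitration (11 February 2013 to 3 January 2014), pushing the deadline to 3 January 2017.
Nothing else in the chronology tolls or restarts the period.
The 6 March 2017 filing falls after the 3 January 2017 deadline; the claim is time-barred.

TIME-BARRED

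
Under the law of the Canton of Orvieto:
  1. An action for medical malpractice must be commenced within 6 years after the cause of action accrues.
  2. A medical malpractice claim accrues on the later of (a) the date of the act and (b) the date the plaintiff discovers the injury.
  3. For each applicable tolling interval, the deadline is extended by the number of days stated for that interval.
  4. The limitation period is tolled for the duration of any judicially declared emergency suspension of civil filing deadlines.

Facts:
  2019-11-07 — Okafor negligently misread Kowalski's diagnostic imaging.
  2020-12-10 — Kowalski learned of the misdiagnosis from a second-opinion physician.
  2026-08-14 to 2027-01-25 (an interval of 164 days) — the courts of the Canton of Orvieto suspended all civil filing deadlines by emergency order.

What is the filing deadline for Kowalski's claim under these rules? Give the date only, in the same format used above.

2027-05-23

The claim accrued on 2020-12-10 — the later of the 2019-11-07 act and the 2020-12-10 discovery.
The untolled deadline — 6 years after 2020-12-10 — is 2026-12-10.
The emergency suspension of filing deadlines from 2026-08-14 to 2027-01-25 tolled the period for 164 days, extending the deadline to 2027-05-23.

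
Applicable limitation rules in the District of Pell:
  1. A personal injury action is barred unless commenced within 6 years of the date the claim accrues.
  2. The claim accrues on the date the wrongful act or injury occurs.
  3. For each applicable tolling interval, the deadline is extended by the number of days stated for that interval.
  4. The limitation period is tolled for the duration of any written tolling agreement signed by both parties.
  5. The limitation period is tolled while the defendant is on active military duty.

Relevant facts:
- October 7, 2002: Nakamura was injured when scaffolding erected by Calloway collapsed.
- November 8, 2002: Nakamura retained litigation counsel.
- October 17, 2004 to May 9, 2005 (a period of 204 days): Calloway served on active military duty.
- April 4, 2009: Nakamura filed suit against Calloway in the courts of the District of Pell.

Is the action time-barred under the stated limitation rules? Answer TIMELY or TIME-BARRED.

The limitation period began to run on October 7, 2002.
Adding the 6 years base period to October 7, 2002 gives a deadline of October 7, 2008, before any tolling.
The period was tolled for 204 days by the defendant's active military service (October 17, 2004 to May 9, 2005), pushing the deadline to April 29, 2009.
None of the other events listed affects the running of the period under the stated rules.
Nakamura filed on April 4, 2009, before the April 29, 2009 deadline, so the action is timely.

TIMELY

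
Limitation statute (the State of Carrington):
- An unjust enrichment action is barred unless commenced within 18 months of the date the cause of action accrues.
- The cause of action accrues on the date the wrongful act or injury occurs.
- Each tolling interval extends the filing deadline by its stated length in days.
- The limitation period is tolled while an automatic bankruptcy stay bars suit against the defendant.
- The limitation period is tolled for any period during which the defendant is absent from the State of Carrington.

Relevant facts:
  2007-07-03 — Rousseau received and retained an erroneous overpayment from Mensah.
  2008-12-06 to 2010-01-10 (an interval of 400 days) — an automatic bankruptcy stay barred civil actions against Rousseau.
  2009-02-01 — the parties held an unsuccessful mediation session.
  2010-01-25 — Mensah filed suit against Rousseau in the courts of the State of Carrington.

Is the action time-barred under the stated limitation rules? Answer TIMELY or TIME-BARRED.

The claim accrued on 2007-07-03, when the wrongful act occurred.
Adding the 18 months base period to 2007-07-03 gives a deadline of 2009-01-03, before any tolling.
Because the automatic bankruptcy stay ran from 2008-12-06 to 2010-01-10, the deadline is extended by 400 days to 2010-02-07.
None of the other events listed affects the running of the period under the stated rules.
Mensah filed on 2010-01-25, before the 2010-02-07 deadline, so the action is timely.

TIMELY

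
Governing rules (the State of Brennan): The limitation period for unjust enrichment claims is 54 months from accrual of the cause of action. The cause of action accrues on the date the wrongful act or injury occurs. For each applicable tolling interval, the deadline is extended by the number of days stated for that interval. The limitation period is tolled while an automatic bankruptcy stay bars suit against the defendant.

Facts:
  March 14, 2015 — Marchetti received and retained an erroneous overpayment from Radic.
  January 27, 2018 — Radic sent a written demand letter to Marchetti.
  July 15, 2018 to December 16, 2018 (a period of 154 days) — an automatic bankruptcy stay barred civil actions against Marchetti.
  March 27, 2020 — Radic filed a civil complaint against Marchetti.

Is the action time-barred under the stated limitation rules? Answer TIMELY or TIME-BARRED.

The limitation period began to run on March 14, 2015.
Adding the 54 months base period to March 14, 2015 gives a deadline of September 14, 2019, before any tolling.
Because the automatic bankruptcy stay ran from July 15, 2018 to December 16, 2018, the deadline is extended by 154 days to February 15, 2020.
None of the other events listed affects the running of the period under the stated rules.
The March 27, 2020 filing falls after the February 15, 2020 deadline; the claim is time-barred.

TIME-BARRED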